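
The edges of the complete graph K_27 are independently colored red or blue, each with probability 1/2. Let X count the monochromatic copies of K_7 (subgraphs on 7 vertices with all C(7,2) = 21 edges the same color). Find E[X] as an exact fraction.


Let X = Σ_S X_S over the C(27, 7) = 888030 subsets S of size 7, where X_S = 1 if the K_7 on S is monochromatic.
For a fixed S, the K_7 on S has C(7, 2) = 21 edges. P[all 21 edges red] = (1/2)^21, and likewise for blue, so P[monochromatic] = 2·(1/2)^21 = 2^{1 − 21} = 1/1048576.
Summing: E[X] = C(27, 7) · 2^{1 − 21} = 888030 · 1/1048576 = 444015/524288.
Numerically: E[X] ≈ 0.846891.

E[X] = C(27,7)·2^(1−C(7,2)) = 444015/524288 ≈ 0.846891.


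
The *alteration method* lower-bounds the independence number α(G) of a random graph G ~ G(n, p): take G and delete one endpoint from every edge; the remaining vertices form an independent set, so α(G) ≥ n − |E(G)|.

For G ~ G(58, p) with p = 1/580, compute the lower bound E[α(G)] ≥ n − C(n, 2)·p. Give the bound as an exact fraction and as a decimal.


E[|E(G)|] = C(58, 2)·p = 1653 · (1/580) = 57/20.
E[α(G)] ≥ n − E[|E(G)|] = 58 − 57/20 = 1103/20.
Numerically: ≈ 55.150000.
(This is only a lower bound; the true E[α(G)] may be larger.)

E[α(G)] ≥ 1103/20 ≈ 55.150000.


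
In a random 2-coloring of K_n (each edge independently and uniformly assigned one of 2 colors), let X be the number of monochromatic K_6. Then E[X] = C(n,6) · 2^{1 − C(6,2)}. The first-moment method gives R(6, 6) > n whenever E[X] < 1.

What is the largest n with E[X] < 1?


We need C(n, 6) · 2^{1 − 15} < 1, i.e. C(n, 6) < 2^{15 − 1} = 16384.
Check values of n near the boundary:
  n = 15: C(15, 6) = 5005; 5005 < 16384? YES
  n = 16: C(16, 6) = 8008; 8008 < 16384? YES
  n = 17: C(17, 6) = 12376; 12376 < 16384? YES
  n = 18: C(18, 6) = 18564; 18564 < 16384? NO
  n = 19: C(19, 6) = 27132; 27132 < 16384? NO
  n = 20: C(20, 6) = 38760; 38760 < 16384? NO
The largest n with C(n, 6) < 16384 is n = 17 (where E[X] = 1547/2048 ≈ 0.75537). Hence R(6, 6) > 17, i.e. R(6, 6) ≥ 18.

Largest n = 17; hence R(6, 6) > 17.


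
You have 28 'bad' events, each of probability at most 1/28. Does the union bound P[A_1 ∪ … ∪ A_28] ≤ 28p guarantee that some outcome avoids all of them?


Union bound: P[∪_{i=1}^{28} A_i] ≤ Σ_i P[A_i] ≤ 28·p = 28·(1/28) = 1.
Numerically: 1 ≈ 1.000.
Is 1 < 1? NO.
Since the bound 1 is ≥ 1, the union bound is uninformative here; it does NOT by itself certify existence.

28·p = 1 ≈ 1.000; existence NOT certified by the union bound.


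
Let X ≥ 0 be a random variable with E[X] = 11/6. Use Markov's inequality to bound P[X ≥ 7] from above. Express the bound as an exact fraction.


μ = E[X] = 11/6, a = 7.
Markov: P[X ≥ 7] ≤ μ/a = (11/6)/7 = 11/42.
Numerically: ≈ 0.262.
(Since a = 7 > μ = 1.833, the bound 11/42 is < 1 and informative.)

P[X ≥ 7] ≤ 11/42 ≈ 0.262.


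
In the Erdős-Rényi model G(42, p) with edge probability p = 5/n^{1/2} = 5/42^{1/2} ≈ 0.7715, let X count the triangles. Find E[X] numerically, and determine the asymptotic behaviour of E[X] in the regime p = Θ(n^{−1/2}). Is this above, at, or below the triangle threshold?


Number of potential triangles: C(42, 3) = 11480.
Each occurs with probability p³ ≈ (0.7715)³ ≈ 4.592362e-01.
By linearity: E[X] = C(42, 3)·p³ ≈ 11480 · 4.592362e-01 ≈ 5272.0311.
Since α = 1/2 < 1, p = c/n^{1/2} ≫ 1/n is above the triangle threshold p ~ 1/n. Asymptotically E[X] ~ (c³/6)·n^{3(1−α)} = (5³/6)·n^{1.5} → ∞; triangles are abundant w.h.p.

E[X] ≈ 5272.0311; in regime p = Θ(1/n^{1/2}) E[X] diverges (above the triangle threshold p ~ 1/n).


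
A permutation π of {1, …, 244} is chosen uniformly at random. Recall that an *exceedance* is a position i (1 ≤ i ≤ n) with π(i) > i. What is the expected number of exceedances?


Write X = Σ_{i=1}^{244} X_i, where X_i = 1_{π(i) > i}.
For each fixed i, π(i) is uniform over {1, …, 244} (marginal of a uniform permutation), so P[π(i) > i] = (n − i)/n. Summing: Σ_{i=1}^{244} (n − i)/n = (0 + 1 + … + 243)/244 = 244(244 − 1)/(2·244) = (244 − 1)/2.
Hence E[X] = Σ_{i=1}^{244} (244 − i)/244 = 243/2 ≈ 121.500.

E[X] = 243/2 = 121.500.


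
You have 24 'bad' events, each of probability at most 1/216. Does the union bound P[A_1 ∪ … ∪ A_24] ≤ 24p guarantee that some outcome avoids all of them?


Union bound: P[∪_{i=1}^{24} A_i] ≤ Σ_i P[A_i] ≤ 24·p = 24·(1/216) = 1/9.
Numerically: 1/9 ≈ 0.11111.
Is 1/9 < 1? YES.
Since P[∪ A_i] ≤ 1/9 < 1, the complement has P[∩ A_i^c] ≥ 1 − 1/9 = 8/9 > 0, so some outcome avoids every A_i.

24·p = 1/9 ≈ 0.11111; existence CERTIFIED by the union bound.


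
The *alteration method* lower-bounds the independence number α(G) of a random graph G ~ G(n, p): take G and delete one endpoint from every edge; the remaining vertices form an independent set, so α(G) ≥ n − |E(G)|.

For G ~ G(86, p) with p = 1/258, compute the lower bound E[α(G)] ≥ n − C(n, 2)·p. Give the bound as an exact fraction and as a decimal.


E[|E(G)|] = C(86, 2)·p = 3655 · (1/258) = 85/6.
E[α(G)] ≥ n − E[|E(G)|] = 86 − 85/6 = 431/6.
Numerically: ≈ 71.83333.
(This is only a lower bound; the true E[α(G)] may be larger.)

E[α(G)] ≥ 431/6 ≈ 71.83333.


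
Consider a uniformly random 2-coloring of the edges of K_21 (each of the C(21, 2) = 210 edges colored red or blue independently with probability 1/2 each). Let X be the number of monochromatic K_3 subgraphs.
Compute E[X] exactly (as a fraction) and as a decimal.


Let X = Σ_S X_S over the C(21, 3) = 1330 subsets S of size 3, where X_S = 1 if the K_3 on S is monochromatic.
For a fixed S, the K_3 on S has C(3, 2) = 3 edges. P[all 3 edges red] = (1/2)^3, and likewise for blue, so P[monochromatic] = 2·(1/2)^3 = 2^{1 − 3} = 1/4.
Summing: E[X] = C(21, 3) · 2^{1 − 3} = 1330 · 1/4 = 665/2.
Numerically: E[X] ≈ 332.500.

E[X] = C(21,3)·2^(1−C(3,2)) = 665/2 ≈ 332.500.


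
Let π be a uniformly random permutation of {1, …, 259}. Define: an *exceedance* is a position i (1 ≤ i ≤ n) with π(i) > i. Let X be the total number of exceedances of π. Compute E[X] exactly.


Write X = Σ_{i=1}^{259} X_i, where X_i = 1_{π(i) > i}.
For each fixed i, π(i) is uniform over {1, …, 259} (marginal of a uniform permutation), so P[π(i) > i] = (n − i)/n. Summing: Σ_{i=1}^{259} (n − i)/n = (0 + 1 + … + 258)/259 = 259(259 − 1)/(2·259) = (259 − 1)/2.
Hence E[X] = Σ_{i=1}^{259} (259 − i)/259 = 129 ≈ 129.00000.

E[X] = 129 = 129.00000.


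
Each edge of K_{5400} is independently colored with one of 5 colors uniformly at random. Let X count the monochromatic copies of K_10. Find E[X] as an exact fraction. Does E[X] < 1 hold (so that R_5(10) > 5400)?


E[X] = C(5400, 10) · 5^{1 − 45} = 5761735538961887279463031445160 · 5^{−44} = 5761735538961887279463031445160/5684341886080801486968994140625.
As a reduced fraction: E[X] = 1152347107792377455892606289032/1136868377216160297393798828125 ≈ 1.0136.
Is E[X] < 1? NO.
Since E[X] ≥ 1, the first-moment bound is inconclusive at n = 5400; it does NOT by itself certify R_5(10) > 5400.

E[X] = 1152347107792377455892606289032/1136868377216160297393798828125 ≈ 1.0136; E[X] ≥ 1; first-moment method inconclusive here.


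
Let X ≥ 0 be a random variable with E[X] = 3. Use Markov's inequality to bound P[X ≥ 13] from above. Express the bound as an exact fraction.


μ = E[X] = 3, a = 13.
Markov: P[X ≥ 13] ≤ μ/a = (3)/13 = 3/13.
Numerically: ≈ 0.2308.
(Since a = 13 > μ = 3.0000, the bound 3/13 is < 1 and informative.)

P[X ≥ 13] ≤ 3/13 ≈ 0.2308.


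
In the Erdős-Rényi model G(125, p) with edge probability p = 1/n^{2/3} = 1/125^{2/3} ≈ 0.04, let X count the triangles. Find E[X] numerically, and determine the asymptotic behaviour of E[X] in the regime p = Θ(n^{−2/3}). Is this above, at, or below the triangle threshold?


Number of potential triangles: C(125, 3) = 317750.
Each occurs with probability p³ ≈ (0.04)³ ≈ 6.4000000e-05.
By linearity: E[X] = C(125, 3)·p³ ≈ 317750 · 6.4000000e-05 ≈ 20.33600.
Since α = 2/3 < 1, p = c/n^{2/3} ≫ 1/n is above the triangle threshold p ~ 1/n. Asymptotically E[X] ~ (c³/6)·n^{3(1−α)} = (1³/6)·n^{1} → ∞; triangles are abundant w.h.p.

E[X] ≈ 20.33600; in regime p = Θ(1/n^{2/3}) E[X] diverges (above the triangle threshold p ~ 1/n).


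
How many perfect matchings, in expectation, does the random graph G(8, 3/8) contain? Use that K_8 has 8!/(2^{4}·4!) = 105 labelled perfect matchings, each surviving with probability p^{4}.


K_8 has 8!/(2^{4}·4!) = 105 labelled perfect matchings.
For each such perfect matching H, let X_H = 1 if all 4 edges of H are present in G. Then P[X_H = 1] = p^{4} = (3/8)^{4} = 81/4096.
By linearity: E[X] = Σ_H E[X_H] = 105 · p^{4} = 105 · 81/4096 = 8505/4096.
Numerically: E[X] ≈ 2.08.

E[X] = 105 · (3/8)^{4} = 8505/4096 ≈ 2.08.


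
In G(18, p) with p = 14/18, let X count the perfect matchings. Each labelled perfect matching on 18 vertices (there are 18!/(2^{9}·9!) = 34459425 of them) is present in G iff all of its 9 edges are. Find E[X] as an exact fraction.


K_18 has 18!/(2^{9}·9!) = 34459425 labelled perfect matchings.
For each such perfect matching H, let X_H = 1 if all 9 edges of H are present in G. Then P[X_H = 1] = p^{9} = (7/9)^{9} = 40353607/387420489.
By linearity: E[X] = Σ_H E[X_H] = 34459425 · p^{9} = 34459425 · 40353607/387420489 = 17167433257975/4782969.
Numerically: E[X] ≈ 3.58928e+06.

E[X] = 34459425 · (7/9)^{9} = 17167433257975/4782969 ≈ 3.58928e+06.


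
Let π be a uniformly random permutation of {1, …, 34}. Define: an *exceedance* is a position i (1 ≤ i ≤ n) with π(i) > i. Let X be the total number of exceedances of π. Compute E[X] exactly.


Write X = Σ_{i=1}^{34} X_i, where X_i = 1_{π(i) > i}.
For each fixed i, π(i) is uniform over {1, …, 34} (marginal of a uniform permutation), so P[π(i) > i] = (n − i)/n. Summing: Σ_{i=1}^{34} (n − i)/n = (0 + 1 + … + 33)/34 = 34(34 − 1)/(2·34) = (34 − 1)/2.
Hence E[X] = Σ_{i=1}^{34} (34 − i)/34 = 33/2 ≈ 16.500.

E[X] = 33/2 = 16.500.


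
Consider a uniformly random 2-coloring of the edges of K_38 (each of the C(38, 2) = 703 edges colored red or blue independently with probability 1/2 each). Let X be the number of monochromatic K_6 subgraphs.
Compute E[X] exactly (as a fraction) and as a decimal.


Let X = Σ_S X_S over the C(38, 6) = 2760681 subsets S of size 6, where X_S = 1 if the K_6 on S is monochromatic.
For a fixed S, the K_6 on S has C(6, 2) = 15 edges. P[all 15 edges red] = (1/2)^15, and likewise for blue, so P[monochromatic] = 2·(1/2)^15 = 2^{1 − 15} = 1/16384.
Summing: E[X] = C(38, 6) · 2^{1 − 15} = 2760681 · 1/16384 = 2760681/16384.
Numerically: E[X] ≈ 168.49860.

E[X] = C(38,6)·2^(1−C(6,2)) = 2760681/16384 ≈ 168.49860.


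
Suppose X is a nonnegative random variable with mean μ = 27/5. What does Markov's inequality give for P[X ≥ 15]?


μ = E[X] = 27/5, a = 15.
Markov: P[X ≥ 15] ≤ μ/a = (27/5)/15 = 9/25.
Numerically: ≈ 0.360000.
(Since a = 15 > μ = 5.400000, the bound 9/25 is < 1 and informative.)

P[X ≥ 15] ≤ 9/25 ≈ 0.360000.


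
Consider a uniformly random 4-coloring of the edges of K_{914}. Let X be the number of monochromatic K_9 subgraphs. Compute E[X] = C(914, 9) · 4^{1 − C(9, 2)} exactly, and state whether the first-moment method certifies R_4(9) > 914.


E[X] = C(914, 9) · 4^{1 − 36} = 1179217089587653905932 · 4^{−35} = 1179217089587653905932/1180591620717411303424.
As a reduced fraction: E[X] = 294804272396913476483/295147905179352825856 ≈ 0.99884.
Is E[X] < 1? YES.
Since E[X] < 1, there exists a 4-coloring of K_{914} with no monochromatic K_9; hence R_4(9) > 914.

E[X] = 294804272396913476483/295147905179352825856 ≈ 0.99884; E[X] < 1, so R_4(9) > 914.


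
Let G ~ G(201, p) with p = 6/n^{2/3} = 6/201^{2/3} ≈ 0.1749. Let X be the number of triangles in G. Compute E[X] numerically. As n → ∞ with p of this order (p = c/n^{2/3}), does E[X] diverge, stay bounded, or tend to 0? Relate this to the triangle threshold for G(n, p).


Number of potential triangles: C(201, 3) = 1333300.
Each occurs with probability p³ ≈ (0.1749)³ ≈ 5.346402e-03.
By linearity: E[X] = C(201, 3)·p³ ≈ 1333300 · 5.346402e-03 ≈ 7128.3582.
Since α = 2/3 < 1, p = c/n^{2/3} ≫ 1/n is above the triangle threshold p ~ 1/n. Asymptotically E[X] ~ (c³/6)·n^{3(1−α)} = (6³/6)·n^{1} → ∞; triangles are abundant w.h.p.

E[X] ≈ 7128.3582; in regime p = Θ(1/n^{2/3}) E[X] diverges (above the triangle threshold p ~ 1/n).


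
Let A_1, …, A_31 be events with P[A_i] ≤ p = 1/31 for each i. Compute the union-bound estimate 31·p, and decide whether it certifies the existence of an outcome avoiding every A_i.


Union bound: P[∪_{i=1}^{31} A_i] ≤ Σ_i P[A_i] ≤ 31·p = 31·(1/31) = 1.
Numerically: 1 ≈ 1.000.
Is 1 < 1? NO.
Since the bound 1 is ≥ 1, the union bound is uninformative here; it does NOT by itself certify existence.

31·p = 1 ≈ 1.000; existence NOT certified by the union bound.


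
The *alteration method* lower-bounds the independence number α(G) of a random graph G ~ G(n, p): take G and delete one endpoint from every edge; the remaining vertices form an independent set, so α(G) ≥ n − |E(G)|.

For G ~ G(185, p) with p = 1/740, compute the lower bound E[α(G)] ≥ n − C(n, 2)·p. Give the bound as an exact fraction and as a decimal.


E[|E(G)|] = C(185, 2)·p = 17020 · (1/740) = 23.
E[α(G)] ≥ n − E[|E(G)|] = 185 − 23 = 162.
Numerically: ≈ 162.0000.
(This is only a lower bound; the true E[α(G)] may be larger.)

E[α(G)] ≥ 162 ≈ 162.0000.


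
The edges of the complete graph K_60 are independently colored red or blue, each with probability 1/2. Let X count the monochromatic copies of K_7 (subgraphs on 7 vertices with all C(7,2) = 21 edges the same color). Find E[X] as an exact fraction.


Let X = Σ_S X_S over the C(60, 7) = 386206920 subsets S of size 7, where X_S = 1 if the K_7 on S is monochromatic.
For a fixed S, the K_7 on S has C(7, 2) = 21 edges. P[all 21 edges red] = (1/2)^21, and likewise for blue, so P[monochromatic] = 2·(1/2)^21 = 2^{1 − 21} = 1/1048576.
Summing: E[X] = C(60, 7) · 2^{1 − 21} = 386206920 · 1/1048576 = 48275865/131072.
Numerically: E[X] ≈ 368.315620.

E[X] = C(60,7)·2^(1−C(7,2)) = 48275865/131072 ≈ 368.315620.


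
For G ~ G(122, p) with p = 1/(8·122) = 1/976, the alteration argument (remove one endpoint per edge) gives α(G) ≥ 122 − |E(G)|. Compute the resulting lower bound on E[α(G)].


E[|E(G)|] = C(122, 2)·p = 7381 · (1/976) = 121/16.
E[α(G)] ≥ n − E[|E(G)|] = 122 − 121/16 = 1831/16.
Numerically: ≈ 114.437500.
(This is only a lower bound; the true E[α(G)] may be larger.)

E[α(G)] ≥ 1831/16 ≈ 114.437500.


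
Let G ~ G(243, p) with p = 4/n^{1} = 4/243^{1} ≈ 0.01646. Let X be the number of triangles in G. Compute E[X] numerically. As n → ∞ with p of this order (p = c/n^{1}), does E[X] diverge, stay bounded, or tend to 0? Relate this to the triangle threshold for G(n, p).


Number of potential triangles: C(243, 3) = 2362041.
Each occurs with probability p³ ≈ (0.01646)³ ≈ 4.460270e-06.
By linearity: E[X] = C(243, 3)·p³ ≈ 2362041 · 4.460270e-06 ≈ 10.5353.
Here α = 1, so p = 4/n is exactly at the triangle threshold p ~ 1/n. Asymptotically E[X] → c³/6 = 4³/6 = 32/3 ≈ 10.6667, a bounded constant. In this regime the triangle count is asymptotically Poisson(c³/6).

E[X] ≈ 10.5353; in regime p = Θ(1/n^{1}) E[X] stays bounded (at the triangle threshold p ~ 1/n).


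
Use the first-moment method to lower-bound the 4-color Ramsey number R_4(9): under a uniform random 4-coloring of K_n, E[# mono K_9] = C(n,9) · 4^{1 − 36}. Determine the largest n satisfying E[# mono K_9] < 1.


We need C(n, 9) · 4^{1 − 36} < 1, i.e. C(n, 9) < 4^{36 − 1} = 1180591620717411303424.
Check values of n near the boundary:
  n = 908: C(908, 9) = 1111058428637338083100; 1111058428637338083100 < 1180591620717411303424? YES
  n = 909: C(909, 9) = 1122169012923711463931; 1122169012923711463931 < 1180591620717411303424? YES
  n = 910: C(910, 9) = 1133378248346922788210; 1133378248346922788210 < 1180591620717411303424? YES
  n = 911: C(911, 9) = 1144686900492291197405; 1144686900492291197405 < 1180591620717411303424? YES
  n = 912: C(912, 9) = 1156095740032081475120; 1156095740032081475120 < 1180591620717411303424? YES
  n = 913: C(913, 9) = 1167605542753639808390; 1167605542753639808390 < 1180591620717411303424? YES
  n = 914: C(914, 9) = 1179217089587653905932; 1179217089587653905932 < 1180591620717411303424? YES
  n = 915: C(915, 9) = 1190931166636537885130; 1190931166636537885130 < 1180591620717411303424? NO
  n = 916: C(916, 9) = 1202748565202942340440; 1202748565202942340440 < 1180591620717411303424? NO
The largest n with C(n, 9) < 1180591620717411303424 is n = 914 (where E[X] = 294804272396913476483/295147905179352825856 ≈ 0.9988). Hence R_4(9) > 914, i.e. R_4(9) ≥ 915.

Largest n = 914; hence R_4(9) > 914.


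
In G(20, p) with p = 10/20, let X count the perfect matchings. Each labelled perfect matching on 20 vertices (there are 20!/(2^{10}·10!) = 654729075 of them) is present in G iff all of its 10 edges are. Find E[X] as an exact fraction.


K_20 has 20!/(2^{10}·10!) = 654729075 labelled perfect matchings.
For each such perfect matching H, let X_H = 1 if all 10 edges of H are present in G. Then P[X_H = 1] = p^{10} = (1/2)^{10} = 1/1024.
Summing the indicators: E[X] = Σ_H E[X_H] = 654729075 · p^{10} = 654729075 · 1/1024 = 654729075/1024.
Numerically: E[X] ≈ 6.39e+05.

E[X] = 654729075 · (1/2)^{10} = 654729075/1024 ≈ 6.39e+05.


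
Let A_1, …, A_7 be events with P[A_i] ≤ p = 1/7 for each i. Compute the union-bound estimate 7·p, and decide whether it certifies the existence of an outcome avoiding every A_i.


Union bound: P[∪_{i=1}^{7} A_i] ≤ Σ_i P[A_i] ≤ 7·p = 7·(1/7) = 1.
Numerically: 1 ≈ 1.000000.
Is 1 < 1? NO.
Since the bound 1 is ≥ 1, the union bound is uninformative here; it does NOT by itself certify existence.

7·p = 1 ≈ 1.000000; existence NOT certified by the union bound.


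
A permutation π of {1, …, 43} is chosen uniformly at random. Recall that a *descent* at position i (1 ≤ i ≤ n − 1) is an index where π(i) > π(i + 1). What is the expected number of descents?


Write X = Σ X_I over i = 1, …, 42, with X_I the indicator of one descent.
There are 42 indicators.
For each fixed i, the pair (π(i), π(i+1)) is a uniformly random ordered pair of distinct values from {1, …, 43}; by symmetry P[π(i) > π(i+1)] = 1/2.
By linearity: E[X] = 42 · (1/2) = (43 − 1) · (1/2) = 21 ≈ 21.000.

E[X] = 21 = 21.000.


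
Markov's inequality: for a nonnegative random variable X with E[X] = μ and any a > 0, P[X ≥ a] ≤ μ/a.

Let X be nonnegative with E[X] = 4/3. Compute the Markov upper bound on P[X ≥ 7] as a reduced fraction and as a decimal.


μ = E[X] = 4/3, a = 7.
Markov: P[X ≥ 7] ≤ μ/a = (4/3)/7 = 4/21.
Numerically: ≈ 0.19048.
(Since a = 7 > μ = 1.33333, the bound 4/21 is < 1 and informative.)

P[X ≥ 7] ≤ 4/21 ≈ 0.19048.


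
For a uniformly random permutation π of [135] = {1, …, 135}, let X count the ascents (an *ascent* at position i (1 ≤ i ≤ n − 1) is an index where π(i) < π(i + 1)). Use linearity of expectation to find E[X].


Write X = Σ X_I over i = 1, …, 134, with X_I the indicator of one ascent.
There are 134 indicators.
For each fixed i, the pair (π(i), π(i+1)) is a uniformly random ordered pair of distinct values from {1, …, 135}; by symmetry P[π(i) < π(i+1)] = 1/2.
By linearity: E[X] = 134 · (1/2) = (135 − 1) · (1/2) = 67 ≈ 67.00000.

E[X] = 67 = 67.00000.


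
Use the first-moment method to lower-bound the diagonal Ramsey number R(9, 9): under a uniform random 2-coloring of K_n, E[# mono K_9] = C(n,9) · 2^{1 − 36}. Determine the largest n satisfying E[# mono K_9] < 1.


We need C(n, 9) · 2^{1 − 36} < 1, i.e. C(n, 9) < 2^{36 − 1} = 34359738368.
Check values of n near the boundary:
  n = 61: C(61, 9) = 17341763505; 17341763505 < 34359738368? YES
  n = 62: C(62, 9) = 20286591270; 20286591270 < 34359738368? YES
  n = 63: C(63, 9) = 23667689815; 23667689815 < 34359738368? YES
  n = 64: C(64, 9) = 27540584512; 27540584512 < 34359738368? YES
  n = 65: C(65, 9) = 31966749880; 31966749880 < 34359738368? YES
  n = 66: C(66, 9) = 37014131440; 37014131440 < 34359738368? NO
The largest n with C(n, 9) < 34359738368 is n = 65 (where E[X] = 3995843735/4294967296 ≈ 0.9303549). Hence R(9, 9) > 65, i.e. R(9, 9) ≥ 66.

Largest n = 65; hence R(9, 9) > 65.


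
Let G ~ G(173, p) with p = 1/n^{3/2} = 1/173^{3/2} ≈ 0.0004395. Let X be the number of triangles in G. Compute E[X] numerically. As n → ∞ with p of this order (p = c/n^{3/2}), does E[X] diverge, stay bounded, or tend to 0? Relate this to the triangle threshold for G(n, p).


Number of potential triangles: C(173, 3) = 848046.
Each occurs with probability p³ ≈ (0.0004395)³ ≈ 8.487749e-11.
By linearity: E[X] = C(173, 3)·p³ ≈ 848046 · 8.487749e-11 ≈ 0.0001.
Since α = 3/2 > 1, p = c/n^{3/2} = o(1/n) is below the triangle threshold p ~ 1/n. Asymptotically E[X] ~ (c³/6)·n^{3(1−α)} = (1³/6)·n^{-1.5} → 0, so by Markov's inequality G has no triangles w.h.p.

E[X] ≈ 0.0001; in regime p = Θ(1/n^{3/2}) E[X] tends to 0 (below the triangle threshold p ~ 1/n).


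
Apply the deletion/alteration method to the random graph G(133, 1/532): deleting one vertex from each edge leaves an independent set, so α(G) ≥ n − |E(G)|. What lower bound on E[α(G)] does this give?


E[|E(G)|] = C(133, 2)·p = 8778 · (1/532) = 33/2.
E[α(G)] ≥ n − E[|E(G)|] = 133 − 33/2 = 233/2.
Numerically: ≈ 116.50000.
(This is only a lower bound; the true E[α(G)] may be larger.)

E[α(G)] ≥ 233/2 ≈ 116.50000.


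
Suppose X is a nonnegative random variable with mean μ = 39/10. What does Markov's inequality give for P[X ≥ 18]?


μ = E[X] = 39/10, a = 18.
Markov: P[X ≥ 18] ≤ μ/a = (39/10)/18 = 13/60.
Numerically: ≈ 0.216667.
(Since a = 18 > μ = 3.900000, the bound 13/60 is < 1 and informative.)

P[X ≥ 18] ≤ 13/60 ≈ 0.216667.


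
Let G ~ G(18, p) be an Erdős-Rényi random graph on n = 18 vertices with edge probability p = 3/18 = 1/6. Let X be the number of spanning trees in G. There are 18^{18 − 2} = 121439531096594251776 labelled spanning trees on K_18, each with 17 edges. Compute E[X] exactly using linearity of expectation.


K_18 has 18^{18 − 2} = 121439531096594251776 labelled spanning trees.
For each such spanning tree H, let X_H = 1 if all 17 edges of H are present in G. Then P[X_H = 1] = p^{17} = (1/6)^{17} = 1/16926659444736.
Summing the indicators: E[X] = Σ_H E[X_H] = 121439531096594251776 · p^{17} = 121439531096594251776 · 1/16926659444736 = 14348907/2.
Numerically: E[X] ≈ 7.17e+06.

E[X] = 121439531096594251776 · (1/6)^{17} = 14348907/2 ≈ 7.17e+06.


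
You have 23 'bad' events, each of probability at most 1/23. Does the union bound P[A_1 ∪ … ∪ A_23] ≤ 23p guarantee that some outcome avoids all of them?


Union bound: P[∪_{i=1}^{23} A_i] ≤ Σ_i P[A_i] ≤ 23·p = 23·(1/23) = 1.
Numerically: 1 ≈ 1.0000000.
Is 1 < 1? NO.
Since the bound 1 is ≥ 1, the union bound is uninformative here; it does NOT by itself certify existence.

23·p = 1 ≈ 1.0000000; existence NOT certified by the union bound.


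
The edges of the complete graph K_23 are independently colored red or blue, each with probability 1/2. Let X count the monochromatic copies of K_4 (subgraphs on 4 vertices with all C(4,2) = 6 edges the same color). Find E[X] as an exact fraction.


Let X = Σ_S X_S over the C(23, 4) = 8855 subsets S of size 4, where X_S = 1 if the K_4 on S is monochromatic.
For a fixed S, the K_4 on S has C(4, 2) = 6 edges. P[all 6 edges red] = (1/2)^6, and likewise for blue, so P[monochromatic] = 2·(1/2)^6 = 2^{1 − 6} = 1/32.
By linearity: E[X] = C(23, 4) · 2^{1 − 6} = 8855 · 1/32 = 8855/32.
Numerically: E[X] ≈ 276.718750.

E[X] = C(23,4)·2^(1−C(4,2)) = 8855/32 ≈ 276.718750.


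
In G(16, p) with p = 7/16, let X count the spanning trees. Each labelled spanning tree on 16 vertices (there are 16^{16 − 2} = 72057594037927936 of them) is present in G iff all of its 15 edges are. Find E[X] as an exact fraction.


K_16 has 16^{16 − 2} = 72057594037927936 labelled spanning trees.
For each such spanning tree H, let X_H = 1 if all 15 edges of H are present in G. Then P[X_H = 1] = p^{15} = (7/16)^{15} = 4747561509943/1152921504606846976.
By linearity of expectation: E[X] = Σ_H E[X_H] = 72057594037927936 · p^{15} = 72057594037927936 · 4747561509943/1152921504606846976 = 4747561509943/16.
Numerically: E[X] ≈ 2.96723e+11.

E[X] = 72057594037927936 · (7/16)^{15} = 4747561509943/16 ≈ 2.96723e+11.


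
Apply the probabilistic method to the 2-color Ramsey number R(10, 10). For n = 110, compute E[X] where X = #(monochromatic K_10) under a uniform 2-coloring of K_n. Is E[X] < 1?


E[X] = C(110, 10) · 2^{1 − 45} = 46897636623981 · 2^{−44} = 46897636623981/17592186044416.
As a reduced fraction: E[X] = 46897636623981/17592186044416 ≈ 2.6658220.
Is E[X] < 1? NO.
Since E[X] ≥ 1, the first-moment bound is inconclusive at n = 110; it does NOT by itself certify R(10, 10) > 110.

E[X] = 46897636623981/17592186044416 ≈ 2.6658220; E[X] ≥ 1; first-moment method inconclusive here.


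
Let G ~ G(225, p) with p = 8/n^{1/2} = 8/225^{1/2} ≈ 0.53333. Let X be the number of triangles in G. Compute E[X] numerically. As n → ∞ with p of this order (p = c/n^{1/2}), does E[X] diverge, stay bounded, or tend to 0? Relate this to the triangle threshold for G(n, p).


Number of potential triangles: C(225, 3) = 1873200.
Each occurs with probability p³ ≈ (0.53333)³ ≈ 1.5170370e-01.
By linearity: E[X] = C(225, 3)·p³ ≈ 1873200 · 1.5170370e-01 ≈ 284171.37778.
Since α = 1/2 < 1, p = c/n^{1/2} ≫ 1/n is above the triangle threshold p ~ 1/n. Asymptotically E[X] ~ (c³/6)·n^{3(1−α)} = (8³/6)·n^{1.5} → ∞; triangles are abundant w.h.p.

E[X] ≈ 284171.37778; in regime p = Θ(1/n^{1/2}) E[X] diverges (above the triangle threshold p ~ 1/n).


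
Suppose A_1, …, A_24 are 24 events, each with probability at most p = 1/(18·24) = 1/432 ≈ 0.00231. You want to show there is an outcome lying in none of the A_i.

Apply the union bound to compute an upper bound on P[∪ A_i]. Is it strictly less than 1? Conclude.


Union bound: P[∪_{i=1}^{24} A_i] ≤ Σ_i P[A_i] ≤ 24·p = 24·(1/432) = 1/18.
Numerically: 1/18 ≈ 0.05556.
Is 1/18 < 1? YES.
Since P[∪ A_i] ≤ 1/18 < 1, the complement has P[∩ A_i^c] ≥ 1 − 1/18 = 17/18 > 0, so some outcome avoids every A_i.

24·p = 1/18 ≈ 0.05556; existence CERTIFIED by the union bound.


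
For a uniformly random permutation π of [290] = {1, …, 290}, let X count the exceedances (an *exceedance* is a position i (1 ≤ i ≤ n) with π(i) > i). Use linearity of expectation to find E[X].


Write X = Σ_{i=1}^{290} X_i, where X_i = 1_{π(i) > i}.
For each fixed i, π(i) is uniform over {1, …, 290} (marginal of a uniform permutation), so P[π(i) > i] = (n − i)/n. Summing: Σ_{i=1}^{290} (n − i)/n = (0 + 1 + … + 289)/290 = 290(290 − 1)/(2·290) = (290 − 1)/2.
Hence E[X] = Σ_{i=1}^{290} (290 − i)/290 = 289/2 ≈ 144.500000.

E[X] = 289/2 = 144.500000.


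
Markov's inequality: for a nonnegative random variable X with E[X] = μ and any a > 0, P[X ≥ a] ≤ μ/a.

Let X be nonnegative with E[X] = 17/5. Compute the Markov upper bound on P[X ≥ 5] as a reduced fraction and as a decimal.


μ = E[X] = 17/5, a = 5.
Markov: P[X ≥ 5] ≤ μ/a = (17/5)/5 = 17/25.
Numerically: ≈ 0.680000.
(Since a = 5 > μ = 3.400000, the bound 17/25 is < 1 and informative.)

P[X ≥ 5] ≤ 17/25 ≈ 0.680000.


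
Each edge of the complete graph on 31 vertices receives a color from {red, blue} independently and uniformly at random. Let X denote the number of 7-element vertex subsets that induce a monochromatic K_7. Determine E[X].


Let X = Σ_S X_S over the C(31, 7) = 2629575 subsets S of size 7, where X_S = 1 if the K_7 on S is monochromatic.
For a fixed S, the K_7 on S has C(7, 2) = 21 edges. P[all 21 edges red] = (1/2)^21, and likewise for blue, so P[monochromatic] = 2·(1/2)^21 = 2^{1 − 21} = 1/1048576.
By linearity of expectation: E[X] = C(31, 7) · 2^{1 − 21} = 2629575 · 1/1048576 = 2629575/1048576.
Numerically: E[X] ≈ 2.507758.

E[X] = C(31,7)·2^(1−C(7,2)) = 2629575/1048576 ≈ 2.507758.


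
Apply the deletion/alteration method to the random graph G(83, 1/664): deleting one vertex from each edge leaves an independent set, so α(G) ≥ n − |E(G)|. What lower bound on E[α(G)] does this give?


E[|E(G)|] = C(83, 2)·p = 3403 · (1/664) = 41/8.
E[α(G)] ≥ n − E[|E(G)|] = 83 − 41/8 = 623/8.
Numerically: ≈ 77.875000.
(This is only a lower bound; the true E[α(G)] may be larger.)

E[α(G)] ≥ 623/8 ≈ 77.875000.


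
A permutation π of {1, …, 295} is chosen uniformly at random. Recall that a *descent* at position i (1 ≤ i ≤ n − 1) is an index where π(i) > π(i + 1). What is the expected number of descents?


Write X = Σ X_I over i = 1, …, 294, with X_I the indicator of one descent.
There are 294 indicators.
For each fixed i, the pair (π(i), π(i+1)) is a uniformly random ordered pair of distinct values from {1, …, 295}; by symmetry P[π(i) > π(i+1)] = 1/2.
By linearity: E[X] = 294 · (1/2) = (295 − 1) · (1/2) = 147 ≈ 147.00000.

E[X] = 147 = 147.00000.


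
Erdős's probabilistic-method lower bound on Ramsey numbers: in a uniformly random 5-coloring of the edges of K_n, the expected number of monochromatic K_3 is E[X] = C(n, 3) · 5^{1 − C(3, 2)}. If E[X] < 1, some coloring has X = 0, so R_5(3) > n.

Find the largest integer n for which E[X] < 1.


We need C(n, 3) · 5^{1 − 3} < 1, i.e. C(n, 3) < 5^{3 − 1} = 25.
Check values of n near the boundary:
  n = 3: C(3, 3) = 1; 1 < 25? YES
  n = 4: C(4, 3) = 4; 4 < 25? YES
  n = 5: C(5, 3) = 10; 10 < 25? YES
  n = 6: C(6, 3) = 20; 20 < 25? YES
  n = 7: C(7, 3) = 35; 35 < 25? NO
The largest n with C(n, 3) < 25 is n = 6 (where E[X] = 4/5 ≈ 0.8000000). Hence R_5(3) > 6, i.e. R_5(3) ≥ 7.

Largest n = 6; hence R_5(3) > 6.


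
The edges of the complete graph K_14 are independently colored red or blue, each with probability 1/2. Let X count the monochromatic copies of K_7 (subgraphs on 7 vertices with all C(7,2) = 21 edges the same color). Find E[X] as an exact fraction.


Let X = Σ_S X_S over the C(14, 7) = 3432 subsets S of size 7, where X_S = 1 if the K_7 on S is monochromatic.
For a fixed S, the K_7 on S has C(7, 2) = 21 edges. P[all 21 edges red] = (1/2)^21, and likewise for blue, so P[monochromatic] = 2·(1/2)^21 = 2^{1 − 21} = 1/1048576.
By linearity: E[X] = C(14, 7) · 2^{1 − 21} = 3432 · 1/1048576 = 429/131072.
Numerically: E[X] ≈ 0.003.

E[X] = C(14,7)·2^(1−C(7,2)) = 429/131072 ≈ 0.003.


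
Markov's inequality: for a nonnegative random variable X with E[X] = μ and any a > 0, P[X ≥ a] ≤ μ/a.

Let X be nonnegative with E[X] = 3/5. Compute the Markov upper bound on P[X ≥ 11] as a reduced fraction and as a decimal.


μ = E[X] = 3/5, a = 11.
Markov: P[X ≥ 11] ≤ μ/a = (3/5)/11 = 3/55.
Numerically: ≈ 0.05455.
(Since a = 11 > μ = 0.60000, the bound 3/55 is < 1 and informative.)

P[X ≥ 11] ≤ 3/55 ≈ 0.05455.


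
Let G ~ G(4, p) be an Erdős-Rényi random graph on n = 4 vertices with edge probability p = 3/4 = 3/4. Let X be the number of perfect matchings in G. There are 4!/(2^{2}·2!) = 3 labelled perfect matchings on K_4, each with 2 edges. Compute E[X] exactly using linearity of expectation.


K_4 has 4!/(2^{2}·2!) = 3 labelled perfect matchings.
For each such perfect matching H, let X_H = 1 if all 2 edges of H are present in G. Then P[X_H = 1] = p^{2} = (3/4)^{2} = 9/16.
Summing the indicators: E[X] = Σ_H E[X_H] = 3 · p^{2} = 3 · 9/16 = 27/16.
Numerically: E[X] ≈ 1.69.

E[X] = 3 · (3/4)^{2} = 27/16 ≈ 1.69.


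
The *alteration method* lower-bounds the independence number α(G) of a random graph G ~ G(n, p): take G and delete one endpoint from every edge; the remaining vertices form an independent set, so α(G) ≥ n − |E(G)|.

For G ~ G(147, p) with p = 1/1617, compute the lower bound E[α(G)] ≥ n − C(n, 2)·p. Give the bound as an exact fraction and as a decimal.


E[|E(G)|] = C(147, 2)·p = 10731 · (1/1617) = 73/11.
E[α(G)] ≥ n − E[|E(G)|] = 147 − 73/11 = 1544/11.
Numerically: ≈ 140.363636.
(This is only a lower bound; the true E[α(G)] may be larger.)

E[α(G)] ≥ 1544/11 ≈ 140.363636.


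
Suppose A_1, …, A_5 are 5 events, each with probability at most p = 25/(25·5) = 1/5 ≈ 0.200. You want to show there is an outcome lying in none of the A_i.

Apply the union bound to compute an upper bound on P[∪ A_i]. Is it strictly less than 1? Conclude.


Union bound: P[∪_{i=1}^{5} A_i] ≤ Σ_i P[A_i] ≤ 5·p = 5·(1/5) = 1.
Numerically: 1 ≈ 1.000.
Is 1 < 1? NO.
Since the bound 1 is ≥ 1, the union bound is uninformative here; it does NOT by itself certify existence.

5·p = 1 ≈ 1.000; existence NOT certified by the union bound.


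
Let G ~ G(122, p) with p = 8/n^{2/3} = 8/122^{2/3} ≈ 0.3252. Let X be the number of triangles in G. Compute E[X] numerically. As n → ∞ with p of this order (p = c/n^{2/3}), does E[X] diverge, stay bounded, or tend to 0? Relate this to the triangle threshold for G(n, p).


Number of potential triangles: C(122, 3) = 295240.
Each occurs with probability p³ ≈ (0.3252)³ ≈ 3.439936e-02.
By linearity: E[X] = C(122, 3)·p³ ≈ 295240 · 3.439936e-02 ≈ 10156.0656.
Since α = 2/3 < 1, p = c/n^{2/3} ≫ 1/n is above the triangle threshold p ~ 1/n. Asymptotically E[X] ~ (c³/6)·n^{3(1−α)} = (8³/6)·n^{1} → ∞; triangles are abundant w.h.p.

E[X] ≈ 10156.0656; in regime p = Θ(1/n^{2/3}) E[X] diverges (above the triangle threshold p ~ 1/n).


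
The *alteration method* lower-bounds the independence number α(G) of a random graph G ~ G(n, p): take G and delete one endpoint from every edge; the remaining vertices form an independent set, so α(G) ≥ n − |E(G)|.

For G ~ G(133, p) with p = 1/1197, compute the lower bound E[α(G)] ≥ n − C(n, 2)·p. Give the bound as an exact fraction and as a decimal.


E[|E(G)|] = C(133, 2)·p = 8778 · (1/1197) = 22/3.
E[α(G)] ≥ n − E[|E(G)|] = 133 − 22/3 = 377/3.
Numerically: ≈ 125.667.
(This is only a lower bound; the true E[α(G)] may be larger.)

E[α(G)] ≥ 377/3 ≈ 125.667.


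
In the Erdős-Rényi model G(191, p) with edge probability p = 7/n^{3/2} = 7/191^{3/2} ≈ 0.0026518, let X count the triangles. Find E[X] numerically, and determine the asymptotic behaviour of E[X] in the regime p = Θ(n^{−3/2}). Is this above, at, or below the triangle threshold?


Number of potential triangles: C(191, 3) = 1143135.
Each occurs with probability p³ ≈ (0.0026518)³ ≈ 1.8648503e-08.
By linearity: E[X] = C(191, 3)·p³ ≈ 1143135 · 1.8648503e-08 ≈ 0.02132.
Since α = 3/2 > 1, p = c/n^{3/2} = o(1/n) is below the triangle threshold p ~ 1/n. Asymptotically E[X] ~ (c³/6)·n^{3(1−α)} = (7³/6)·n^{-1.5} → 0, so by Markov's inequality G has no triangles w.h.p.

E[X] ≈ 0.02132; in regime p = Θ(1/n^{3/2}) E[X] tends to 0 (below the triangle threshold p ~ 1/n).


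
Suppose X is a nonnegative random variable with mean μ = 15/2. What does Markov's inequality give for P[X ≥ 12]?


μ = E[X] = 15/2, a = 12.
Markov: P[X ≥ 12] ≤ μ/a = (15/2)/12 = 5/8.
Numerically: ≈ 0.6250.
(Since a = 12 > μ = 7.5000, the bound 5/8 is < 1 and informative.)

P[X ≥ 12] ≤ 5/8 ≈ 0.6250.


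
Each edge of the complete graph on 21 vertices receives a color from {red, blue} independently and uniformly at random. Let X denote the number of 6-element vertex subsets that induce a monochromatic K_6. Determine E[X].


Let X = Σ_S X_S over the C(21, 6) = 54264 subsets S of size 6, where X_S = 1 if the K_6 on S is monochromatic.
For a fixed S, the K_6 on S has C(6, 2) = 15 edges. P[all 15 edges red] = (1/2)^15, and likewise for blue, so P[monochromatic] = 2·(1/2)^15 = 2^{1 − 15} = 1/16384.
By linearity of expectation: E[X] = C(21, 6) · 2^{1 − 15} = 54264 · 1/16384 = 6783/2048.
Numerically: E[X] ≈ 3.312.

E[X] = C(21,6)·2^(1−C(6,2)) = 6783/2048 ≈ 3.312.


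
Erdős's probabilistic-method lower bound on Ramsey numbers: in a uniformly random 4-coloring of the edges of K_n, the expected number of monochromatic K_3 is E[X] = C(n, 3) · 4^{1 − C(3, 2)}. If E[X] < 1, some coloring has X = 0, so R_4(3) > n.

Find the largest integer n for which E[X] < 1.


We need C(n, 3) · 4^{1 − 3} < 1, i.e. C(n, 3) < 4^{3 − 1} = 16.
Check values of n near the boundary:
  n = 4: C(4, 3) = 4; 4 < 16? YES
  n = 5: C(5, 3) = 10; 10 < 16? YES
  n = 6: C(6, 3) = 20; 20 < 16? NO
  n = 7: C(7, 3) = 35; 35 < 16? NO
The largest n with C(n, 3) < 16 is n = 5 (where E[X] = 5/8 ≈ 0.625). Hence R_4(3) > 5, i.e. R_4(3) ≥ 6.

Largest n = 5; hence R_4(3) > 5.


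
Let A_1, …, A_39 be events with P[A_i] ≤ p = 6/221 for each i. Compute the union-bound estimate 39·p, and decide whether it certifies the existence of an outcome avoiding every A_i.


Union bound: P[∪_{i=1}^{39} A_i] ≤ Σ_i P[A_i] ≤ 39·p = 39·(6/221) = 18/17.
Numerically: 18/17 ≈ 1.0588.
Is 18/17 < 1? NO.
Since the bound 18/17 is ≥ 1, the union bound is uninformative here; it does NOT by itself certify existence.

39·p = 18/17 ≈ 1.0588; existence NOT certified by the union bound.


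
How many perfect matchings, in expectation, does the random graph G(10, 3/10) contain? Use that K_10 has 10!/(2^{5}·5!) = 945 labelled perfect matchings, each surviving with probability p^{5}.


K_10 has 10!/(2^{5}·5!) = 945 labelled perfect matchings.
For each such perfect matching H, let X_H = 1 if all 5 edges of H are present in G. Then P[X_H = 1] = p^{5} = (3/10)^{5} = 243/100000.
Summing the indicators: E[X] = Σ_H E[X_H] = 945 · p^{5} = 945 · 243/100000 = 45927/20000.
Numerically: E[X] ≈ 2.2963.

E[X] = 945 · (3/10)^{5} = 45927/20000 ≈ 2.2963.


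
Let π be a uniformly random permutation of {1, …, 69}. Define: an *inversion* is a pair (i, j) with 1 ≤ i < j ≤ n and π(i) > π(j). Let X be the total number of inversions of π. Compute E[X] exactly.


Write X = Σ X_I over the C(69, 2) = 2346 pairs i < j, with X_I the indicator of one inversion.
There are 2346 indicators.
For each fixed pair i < j, the values π(i) and π(j) are two distinct elements of {1, …, 69} in uniformly random order; by symmetry P[π(i) > π(j)] = 1/2.
By linearity: E[X] = 2346 · (1/2) = C(69, 2) · (1/2) = 2346/2 = 1173 ≈ 1173.000.

E[X] = 1173 = 1173.000.


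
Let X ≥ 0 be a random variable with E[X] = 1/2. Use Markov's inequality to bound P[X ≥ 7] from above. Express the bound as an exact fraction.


μ = E[X] = 1/2, a = 7.
Markov: P[X ≥ 7] ≤ μ/a = (1/2)/7 = 1/14.
Numerically: ≈ 0.071429.
(Since a = 7 > μ = 0.500000, the bound 1/14 is < 1 and informative.)

P[X ≥ 7] ≤ 1/14 ≈ 0.071429.


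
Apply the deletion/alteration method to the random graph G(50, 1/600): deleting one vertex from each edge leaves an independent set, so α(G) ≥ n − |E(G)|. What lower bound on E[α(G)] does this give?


E[|E(G)|] = C(50, 2)·p = 1225 · (1/600) = 49/24.
E[α(G)] ≥ n − E[|E(G)|] = 50 − 49/24 = 1151/24.
Numerically: ≈ 47.95833.
(This is only a lower bound; the true E[α(G)] may be larger.)

E[α(G)] ≥ 1151/24 ≈ 47.95833.


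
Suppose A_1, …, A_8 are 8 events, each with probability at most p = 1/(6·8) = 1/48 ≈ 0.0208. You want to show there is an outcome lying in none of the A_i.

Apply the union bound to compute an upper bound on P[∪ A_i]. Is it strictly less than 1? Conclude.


Union bound: P[∪_{i=1}^{8} A_i] ≤ Σ_i P[A_i] ≤ 8·p = 8·(1/48) = 1/6.
Numerically: 1/6 ≈ 0.1667.
Is 1/6 < 1? YES.
Since P[∪ A_i] ≤ 1/6 < 1, the complement has P[∩ A_i^c] ≥ 1 − 1/6 = 5/6 > 0, so some outcome avoids every A_i.

8·p = 1/6 ≈ 0.1667; existence CERTIFIED by the union bound.
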